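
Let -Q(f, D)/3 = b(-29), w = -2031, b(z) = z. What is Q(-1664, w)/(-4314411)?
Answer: -29/1438137 ≈ -2.0165e-5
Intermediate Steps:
Q(f, D) = 87 (Q(f, D) = -3*(-29) = 87)
Q(-1664, w)/(-4314411) = 87/(-4314411) = 87*(-1/4314411) = -29/1438137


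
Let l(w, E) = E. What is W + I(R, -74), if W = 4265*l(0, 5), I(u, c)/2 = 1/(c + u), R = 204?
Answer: 1386126/65 ≈ 21325.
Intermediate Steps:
I(u, c) = 2/(c + u)
W = 21325 (W = 4265*5 = 21325)
W + I(R, -74) = 21325 + 2/(-74 + 204) = 21325 + 2/130 = 21325 + 2*(1/130) = 21325 + 1/65 = 1386126/65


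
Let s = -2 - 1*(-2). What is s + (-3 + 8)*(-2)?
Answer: -10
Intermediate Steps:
s = 0 (s = -2 + 2 = 0)
s + (-3 + 8)*(-2) = 0 + (-3 + 8)*(-2) = 0 + 5*(-2) = 0 - 10 = -10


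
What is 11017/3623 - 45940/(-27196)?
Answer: 116514738/24632777 ≈ 4.7301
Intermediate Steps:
11017/3623 - 45940/(-27196) = 11017*(1/3623) - 45940*(-1/27196) = 11017/3623 + 11485/6799 = 116514738/24632777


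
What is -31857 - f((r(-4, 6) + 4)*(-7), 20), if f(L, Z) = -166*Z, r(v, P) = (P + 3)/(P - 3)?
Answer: -28537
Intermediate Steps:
r(v, P) = (3 + P)/(-3 + P)
-31857 - f((r(-4, 6) + 4)*(-7), 20) = -31857 - (-166)*20 = -31857 - 1*(-3320) = -31857 + 3320 = -28537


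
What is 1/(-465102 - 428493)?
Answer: -1/893595 ≈ -1.1191e-6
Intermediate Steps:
1/(-465102 - 428493) = 1/(-893595) = -1/893595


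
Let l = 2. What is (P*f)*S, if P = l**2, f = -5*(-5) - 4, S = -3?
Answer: -252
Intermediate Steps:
f = 21 (f = 25 - 4 = 21)
P = 4 (P = 2**2 = 4)
(P*f)*S = (4*21)*(-3) = 84*(-3) = -252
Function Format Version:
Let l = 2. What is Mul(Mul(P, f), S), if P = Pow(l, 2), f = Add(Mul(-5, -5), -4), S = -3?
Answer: -252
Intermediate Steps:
f = 21 (f = Add(25, -4) = 21)
P = 4 (P = Pow(2, 2) = 4)
Mul(Mul(P, f), S) = Mul(Mul(4, 21), -3) = Mul(84, -3) = -252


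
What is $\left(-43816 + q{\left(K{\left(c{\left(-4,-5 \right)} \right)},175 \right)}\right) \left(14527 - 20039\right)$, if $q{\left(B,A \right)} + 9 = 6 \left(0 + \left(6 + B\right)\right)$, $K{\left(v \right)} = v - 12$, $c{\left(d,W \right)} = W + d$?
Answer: $242059480$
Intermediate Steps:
$K{\left(v \right)} = -12 + v$
$q{\left(B,A \right)} = 27 + 6 B$ ($q{\left(B,A \right)} = -9 + 6 \left(0 + \left(6 + B\right)\right) = -9 + 6 \left(6 + B\right) = -9 + \left(36 + 6 B\right) = 27 + 6 B$)
$\left(-43816 + q{\left(K{\left(c{\left(-4,-5 \right)} \right)},175 \right)}\right) \left(14527 - 20039\right) = \left(-43816 + \left(27 + 6 \left(-12 - 9\right)\right)\right) \left(14527 - 20039\right) = \left(-43816 + \left(27 + 6 \left(-12 - 9\right)\right)\right) \left(-5512\right) = \left(-43816 + \left(27 + 6 \left(-21\right)\right)\right) \left(-5512\right) = \left(-43816 + \left(27 - 126\right)\right) \left(-5512\right) = \left(-43816 - 99\right) \left(-5512\right) = \left(-43915\right) \left(-5512\right) = 242059480$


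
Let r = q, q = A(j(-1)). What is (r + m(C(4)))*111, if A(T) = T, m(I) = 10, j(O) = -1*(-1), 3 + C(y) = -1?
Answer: 1221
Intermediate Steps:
C(y) = -4 (C(y) = -3 - 1 = -4)
j(O) = 1
q = 1
r = 1
(r + m(C(4)))*111 = (1 + 10)*111 = 11*111 = 1221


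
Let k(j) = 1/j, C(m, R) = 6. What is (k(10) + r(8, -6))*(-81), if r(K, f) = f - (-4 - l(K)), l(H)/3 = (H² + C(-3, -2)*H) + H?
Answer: -290061/10 ≈ -29006.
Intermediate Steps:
l(H) = 3*H² + 21*H (l(H) = 3*((H² + 6*H) + H) = 3*(H² + 7*H) = 3*H² + 21*H)
r(K, f) = 4 + f + 3*K*(7 + K) (r(K, f) = f - (-4 - 3*K*(7 + K)) = f + (4 + 3*K*(7 + K)) = 4 + f + 3*K*(7 + K))
(k(10) + r(8, -6))*(-81) = (1/10 + (4 - 6 + 3*8*(7 + 8)))*(-81) = (⅒ + (4 - 6 + 3*8*15))*(-81) = (⅒ + (4 - 6 + 360))*(-81) = (⅒ + 358)*(-81) = (3581/10)*(-81) = -290061/10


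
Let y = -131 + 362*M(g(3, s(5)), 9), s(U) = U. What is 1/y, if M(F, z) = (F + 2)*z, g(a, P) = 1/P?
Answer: 5/35183 ≈ 0.00014211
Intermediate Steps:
M(F, z) = z*(2 + F) (M(F, z) = (2 + F)*z = z*(2 + F))
y = 35183/5 (y = -131 + 362*(9*(2 + 1/5)) = -131 + 362*(9*(11/5)) = -131 + 362*(99/5) = -131 + 35838/5 = 35183/5 ≈ 7036.6)
1/y = 1/(35183/5) = 5/35183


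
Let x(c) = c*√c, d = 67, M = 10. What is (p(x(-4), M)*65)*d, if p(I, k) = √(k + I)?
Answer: 4355*√(10 - 8*I) ≈ 14706.0 - 5158.6*I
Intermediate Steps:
x(c) = c^(3/2)
p(I, k) = √(I + k)
(p(x(-4), M)*65)*d = (√((-4)^(3/2) + 10)*65)*67 = (√(-8*I + 10)*65)*67 = (√(10 - 8*I)*65)*67 = (65*√(10 - 8*I))*67 = 4355*√(10 - 8*I)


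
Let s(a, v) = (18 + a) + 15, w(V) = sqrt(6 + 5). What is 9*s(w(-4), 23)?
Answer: 297 + 9*sqrt(11) ≈ 326.85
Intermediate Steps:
w(V) = sqrt(11)
s(a, v) = 33 + a
9*s(w(-4), 23) = 9*(33 + sqrt(11)) = 297 + 9*sqrt(11)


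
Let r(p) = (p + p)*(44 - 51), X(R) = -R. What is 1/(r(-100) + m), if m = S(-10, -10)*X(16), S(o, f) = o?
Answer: 1/1560 ≈ 0.00064103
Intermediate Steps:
r(p) = -14*p (r(p) = (2*p)*(-7) = -14*p)
m = 160 (m = -(-10)*16 = -10*(-16) = 160)
1/(r(-100) + m) = 1/(-14*(-100) + 160) = 1/(1400 + 160) = 1/1560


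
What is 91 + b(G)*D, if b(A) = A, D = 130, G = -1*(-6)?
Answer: 871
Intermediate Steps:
G = 6
91 + b(G)*D = 91 + 6*130 = 91 + 780 = 871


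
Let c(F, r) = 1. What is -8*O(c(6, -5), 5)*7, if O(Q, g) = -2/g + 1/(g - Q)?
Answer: 42/5 ≈ 8.4000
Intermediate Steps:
O(Q, g) = 1/(g - Q) - 2/g (O(Q, g) = -2/g + 1/(g - Q) = 1/(g - Q) - 2/g)
-8*O(c(6, -5), 5)*7 = -8*(5 - 2*1)/(5*(1 - 1*5))*7 = -8*(5 - 2)/(5*(1 - 5))*7 = -8*3/(5*(-4))*7 = -8*(-1)*3/(5*4)*7 = -8*(-3/20)*7 = (6/5)*7 = 42/5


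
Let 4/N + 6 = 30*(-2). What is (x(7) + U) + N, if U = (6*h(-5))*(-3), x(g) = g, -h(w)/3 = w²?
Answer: 44779/33 ≈ 1356.9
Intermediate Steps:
h(w) = -3*w²
N = -2/33 (N = 4/(-6 + 30*(-2)) = 4/(-6 - 60) = 4/(-66) = 4*(-1/66) = -2/33 ≈ -0.060606)
U = 1350 (U = (6*(-3*(-5)²))*(-3) = (6*(-3*25))*(-3) = (6*(-75))*(-3) = -450*(-3) = 1350)
(x(7) + U) + N = (7 + 1350) - 2/33 = 1357 - 2/33 = 44779/33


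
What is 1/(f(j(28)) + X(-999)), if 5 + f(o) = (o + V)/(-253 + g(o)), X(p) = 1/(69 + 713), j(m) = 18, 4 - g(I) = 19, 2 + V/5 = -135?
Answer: -104788/263009 ≈ -0.39842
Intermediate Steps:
V = -685 (V = -10 + 5*(-135) = -10 - 675 = -685)
g(I) = -15 (g(I) = 4 - 1*19 = 4 - 19 = -15)
X(p) = 1/782
f(o) = -655/268 - o/268 (f(o) = -5 + (o - 685)/(-253 - 15) = -5 + (-685 + o)/(-268) = -5 + (-685 + o)*(-1/268) = -5 + (685/268 - o/268) = -655/268 - o/268)
1/(f(j(28)) + X(-999)) = 1/((-655/268 - 1/268*18) + 1/782) = 1/((-655/268 - 9/134) + 1/782) = 1/(-673/268 + 1/782) = 1/(-263009/104788) = -104788/263009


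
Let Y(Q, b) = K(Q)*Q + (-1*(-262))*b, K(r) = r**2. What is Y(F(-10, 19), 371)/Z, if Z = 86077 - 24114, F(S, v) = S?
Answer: 96202/61963 ≈ 1.5526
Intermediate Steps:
Z = 61963
Y(Q, b) = Q**3 + 262*b (Y(Q, b) = Q**2*Q + (-1*(-262))*b = Q**3 + 262*b)
Y(F(-10, 19), 371)/Z = ((-10)**3 + 262*371)/61963 = (-1000 + 97202)*(1/61963) = 96202*(1/61963) = 96202/61963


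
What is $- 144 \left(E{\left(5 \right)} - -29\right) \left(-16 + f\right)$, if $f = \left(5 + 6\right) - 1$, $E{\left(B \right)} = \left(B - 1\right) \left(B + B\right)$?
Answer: $59616$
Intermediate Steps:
$E{\left(B \right)} = 2 B \left(-1 + B\right)$ ($E{\left(B \right)} = \left(-1 + B\right) 2 B = 2 B \left(-1 + B\right)$)
$f = 10$ ($f = 11 - 1 = 10$)
$- 144 \left(E{\left(5 \right)} - -29\right) \left(-16 + f\right) = - 144 \left(2 \cdot 5 \left(-1 + 5\right) - -29\right) \left(-16 + 10\right) = - 144 \left(2 \cdot 5 \cdot 4 + 29\right) \left(-6\right) = - 144 \left(40 + 29\right) \left(-6\right) = - 144 \cdot 69 \left(-6\right) = \left(-144\right) \left(-414\right) = 59616$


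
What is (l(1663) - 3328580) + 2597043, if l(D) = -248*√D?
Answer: -731537 - 248*√1663 ≈ -7.4165e+5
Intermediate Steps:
(l(1663) - 3328580) + 2597043 = (-248*√1663 - 3328580) + 2597043 = (-3328580 - 248*√1663) + 2597043 = -731537 - 248*√1663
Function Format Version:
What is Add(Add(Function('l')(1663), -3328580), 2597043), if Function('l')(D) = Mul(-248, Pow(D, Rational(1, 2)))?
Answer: Add(-731537, Mul(-248, Pow(1663, Rational(1, 2)))) ≈ -7.4165e+5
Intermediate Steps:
Add(Add(Function('l')(1663), -3328580), 2597043) = Add(Add(Mul(-248, Pow(1663, Rational(1, 2))), -3328580), 2597043) = Add(Add(-3328580, Mul(-248, Pow(1663, Rational(1, 2)))), 2597043) = Add(-731537, Mul(-248, Pow(1663, Rational(1, 2))))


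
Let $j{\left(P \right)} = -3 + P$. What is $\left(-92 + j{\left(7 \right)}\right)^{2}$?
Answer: $7744$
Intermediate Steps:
$\left(-92 + j{\left(7 \right)}\right)^{2} = \left(-92 + \left(-3 + 7\right)\right)^{2} = \left(-92 + 4\right)^{2} = \left(-88\right)^{2} = 7744$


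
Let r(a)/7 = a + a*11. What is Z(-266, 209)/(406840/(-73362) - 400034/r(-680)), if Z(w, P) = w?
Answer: -30962676640/169683153 ≈ -182.47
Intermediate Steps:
r(a) = 84*a (r(a) = 7*(a + a*11) = 7*(a + 11*a) = 7*(12*a) = 84*a)
Z(-266, 209)/(406840/(-73362) - 400034/r(-680)) = -266/(406840/(-73362) - 400034/(84*(-680))) = -266/(406840*(-1/73362) - 400034/(-57120)) = -266/(-203420/36681 - 400034*(-1/57120)) = -266/(-203420/36681 + 200017/28560) = -266/169683153/116401040 = -266*116401040/169683153 = -30962676640/169683153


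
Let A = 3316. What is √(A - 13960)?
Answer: 2*I*√2661 ≈ 103.17*I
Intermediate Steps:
√(A - 13960) = √(3316 - 13960) = √(-10644) = 2*I*√2661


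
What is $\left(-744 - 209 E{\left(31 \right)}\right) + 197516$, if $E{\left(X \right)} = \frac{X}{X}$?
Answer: $196563$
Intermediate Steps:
$E{\left(X \right)} = 1$
$\left(-744 - 209 E{\left(31 \right)}\right) + 197516 = \left(-744 - 209\right) + 197516 = -953 + 197516 = 196563$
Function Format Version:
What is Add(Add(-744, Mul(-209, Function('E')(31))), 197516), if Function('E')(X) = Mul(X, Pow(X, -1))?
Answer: 196563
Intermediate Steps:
Function('E')(X) = 1
Add(Add(-744, Mul(-209, Function('E')(31))), 197516) = Add(Add(-744, Mul(-209, 1)), 197516) = Add(Add(-744, -209), 197516) = Add(-953, 197516) = 196563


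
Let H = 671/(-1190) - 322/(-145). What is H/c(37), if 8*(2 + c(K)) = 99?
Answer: 228708/1432165 ≈ 0.15969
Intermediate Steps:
c(K) = 83/8 (c(K) = -2 + (⅛)*99 = -2 + 99/8 = 83/8)
H = 57177/34510 (H = 671*(-1/1190) - 322*(-1/145) = -671/1190 + 322/145 = 57177/34510 ≈ 1.6568)
H/c(37) = 57177/(34510*(83/8)) = (57177/34510)*(8/83) = 228708/1432165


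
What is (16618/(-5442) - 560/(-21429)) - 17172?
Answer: -333815603983/19436103 ≈ -17175.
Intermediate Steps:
(16618/(-5442) - 560/(-21429)) - 17172 = (16618*(-1/5442) - 560*(-1/21429)) - 17172 = (-8309/2721 + 560/21429) - 17172 = -58843267/19436103 - 17172 = -333815603983/19436103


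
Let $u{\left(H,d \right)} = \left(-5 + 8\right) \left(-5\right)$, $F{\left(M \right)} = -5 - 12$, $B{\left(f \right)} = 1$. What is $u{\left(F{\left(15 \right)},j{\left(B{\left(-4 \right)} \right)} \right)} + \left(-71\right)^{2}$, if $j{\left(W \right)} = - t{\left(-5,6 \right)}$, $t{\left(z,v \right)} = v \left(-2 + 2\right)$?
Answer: $5026$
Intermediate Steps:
$t{\left(z,v \right)} = 0$ ($t{\left(z,v \right)} = v 0 = 0$)
$F{\left(M \right)} = -17$ ($F{\left(M \right)} = -5 - 12 = -17$)
$j{\left(W \right)} = 0$ ($j{\left(W \right)} = \left(-1\right) 0 = 0$)
$u{\left(H,d \right)} = -15$ ($u{\left(H,d \right)} = 3 \left(-5\right) = -15$)
$u{\left(F{\left(15 \right)},j{\left(B{\left(-4 \right)} \right)} \right)} + \left(-71\right)^{2} = -15 + \left(-71\right)^{2} = -15 + 5041 = 5026$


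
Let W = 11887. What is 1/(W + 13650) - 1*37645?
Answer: -961340364/25537 ≈ -37645.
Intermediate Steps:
1/(W + 13650) - 1*37645 = 1/(11887 + 13650) - 1*37645 = 1/25537 - 37645 = -961340364/25537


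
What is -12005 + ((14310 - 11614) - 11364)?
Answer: -20673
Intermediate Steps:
-12005 + ((14310 - 11614) - 11364) = -12005 + (2696 - 11364) = -12005 - 8668 = -20673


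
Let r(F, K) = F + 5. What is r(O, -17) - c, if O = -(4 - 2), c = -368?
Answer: 371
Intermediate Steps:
O = -2 (O = -1*2 = -2)
r(F, K) = 5 + F
r(O, -17) - c = (5 - 2) - 1*(-368) = 3 + 368 = 371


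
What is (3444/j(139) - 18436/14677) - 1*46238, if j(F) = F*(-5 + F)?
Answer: -6320275349112/136686901 ≈ -46239.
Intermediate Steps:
(3444/j(139) - 18436/14677) - 1*46238 = (3444/((139*(-5 + 139))) - 18436/14677) - 1*46238 = (3444/((139*134)) - 18436*1/14677) - 46238 = (3444/18626 - 18436/14677) - 46238 = (3444*(1/18626) - 18436/14677) - 46238 = (1722/9313 - 18436/14677) - 46238 = -146420674/136686901 - 46238 = -6320275349112/136686901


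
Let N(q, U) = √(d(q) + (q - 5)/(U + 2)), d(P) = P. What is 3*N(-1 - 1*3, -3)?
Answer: 3*√5 ≈ 6.7082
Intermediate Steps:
N(q, U) = √(q + (-5 + q)/(2 + U)) (N(q, U) = √(q + (q - 5)/(U + 2)) = √(q + (-5 + q)/(2 + U)))
3*N(-1 - 1*3, -3) = 3*√((-5 + (-1 - 1*3) + (-1 - 1*3)*(2 - 3))/(2 - 3)) = 3*√((-5 + (-1 - 3) + (-1 - 3)*(-1))/(-1)) = 3*√(-(-5 - 4 - 4*(-1))) = 3*√(-(-5 - 4 + 4)) = 3*√(-1*(-5)) = 3*√5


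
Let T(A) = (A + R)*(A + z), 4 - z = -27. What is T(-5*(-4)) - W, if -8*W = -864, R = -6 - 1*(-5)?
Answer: 861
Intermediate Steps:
z = 31 (z = 4 - 1*(-27) = 4 + 27 = 31)
R = -1 (R = -6 + 5 = -1)
W = 108 (W = -⅛*(-864) = 108)
T(A) = (-1 + A)*(31 + A) (T(A) = (A - 1)*(A + 31) = (-1 + A)*(31 + A))
T(-5*(-4)) - W = (-31 + (-5*(-4))² + 30*(-5*(-4))) - 1*108 = (-31 + 20² + 30*20) - 108 = (-31 + 400 + 600) - 108 = 969 - 108 = 861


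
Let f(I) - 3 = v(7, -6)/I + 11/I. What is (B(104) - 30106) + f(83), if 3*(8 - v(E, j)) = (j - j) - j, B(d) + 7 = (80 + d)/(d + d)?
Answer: -64975029/2158 ≈ -30109.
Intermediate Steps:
B(d) = -7 + (80 + d)/(2*d) (B(d) = -7 + (80 + d)/(d + d) = -7 + (80 + d)/((2*d)) = -7 + (80 + d)*(1/(2*d)) = -7 + (80 + d)/(2*d))
v(E, j) = 8 + j/3 (v(E, j) = 8 - ((j - j) - j)/3 = 8 - (0 - j)/3 = 8 - (-1)*j/3 = 8 + j/3)
f(I) = 3 + 17/I (f(I) = 3 + ((8 + (⅓)*(-6))/I + 11/I) = 3 + ((8 - 2)/I + 11/I) = 3 + (6/I + 11/I) = 3 + 17/I)
(B(104) - 30106) + f(83) = ((-13/2 + 40/104) - 30106) + (3 + 17/83) = ((-13/2 + 40*(1/104)) - 30106) + (3 + 17*(1/83)) = ((-13/2 + 5/13) - 30106) + (3 + 17/83) = (-159/26 - 30106) + 266/83 = -782915/26 + 266/83 = -64975029/2158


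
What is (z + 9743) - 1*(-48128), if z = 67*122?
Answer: 66045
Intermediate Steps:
z = 8174
(z + 9743) - 1*(-48128) = (8174 + 9743) - 1*(-48128) = 17917 + 48128 = 66045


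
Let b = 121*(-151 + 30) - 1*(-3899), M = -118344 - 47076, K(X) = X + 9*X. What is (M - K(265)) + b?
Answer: -178812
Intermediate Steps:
K(X) = 10*X
M = -165420
b = -10742 (b = 121*(-121) + 3899 = -14641 + 3899 = -10742)
(M - K(265)) + b = (-165420 - 10*265) - 10742 = (-165420 - 1*2650) - 10742 = (-165420 - 2650) - 10742 = -168070 - 10742 = -178812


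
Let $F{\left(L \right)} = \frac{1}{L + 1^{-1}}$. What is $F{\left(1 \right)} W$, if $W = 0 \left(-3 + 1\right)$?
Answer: $0$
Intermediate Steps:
$W = 0$ ($W = 0 \left(-2\right) = 0$)
$F{\left(L \right)} = \frac{1}{1 + L}$ ($F{\left(L \right)} = \frac{1}{L + 1} = \frac{1}{1 + L}$)
$F{\left(1 \right)} W = \frac{1}{1 + 1} \cdot 0 = \frac{1}{2} \cdot 0 = 0$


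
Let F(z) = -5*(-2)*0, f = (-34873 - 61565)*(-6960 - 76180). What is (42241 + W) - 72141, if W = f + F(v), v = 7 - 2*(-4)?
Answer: 8017825420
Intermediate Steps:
f = 8017855320 (f = -96438*(-83140) = 8017855320)
v = 15 (v = 7 + 8 = 15)
F(z) = 0 (F(z) = 10*0 = 0)
W = 8017855320 (W = 8017855320 + 0 = 8017855320)
(42241 + W) - 72141 = (42241 + 8017855320) - 72141 = 8017897561 - 72141 = 8017825420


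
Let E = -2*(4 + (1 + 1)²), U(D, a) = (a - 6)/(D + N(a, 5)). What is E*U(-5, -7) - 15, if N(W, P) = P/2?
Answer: -491/5 ≈ -98.200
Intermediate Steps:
N(W, P) = P/2 (N(W, P) = P*(½) = P/2)
U(D, a) = (-6 + a)/(5/2 + D) (U(D, a) = (a - 6)/(D + (½)*5) = (-6 + a)/(D + 5/2) = (-6 + a)/(5/2 + D))
E = -16 (E = -2*(4 + 2²) = -2*(4 + 4) = -2*8 = -16)
E*U(-5, -7) - 15 = -32*(-6 - 7)/(5 + 2*(-5)) - 15 = -32*(-13)/(5 - 10) - 15 = -32*(-13)/(-5) - 15 = -32*(-1)*(-13)/5 - 15 = -16*26/5 - 15 = -416/5 - 15 = -491/5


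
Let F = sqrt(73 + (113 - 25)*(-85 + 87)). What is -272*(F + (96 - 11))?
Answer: -23120 - 272*sqrt(249) ≈ -27412.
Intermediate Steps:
F = sqrt(249) (F = sqrt(73 + 88*2) = sqrt(73 + 176) = sqrt(249) ≈ 15.780)
-272*(F + (96 - 11)) = -272*(sqrt(249) + (96 - 11)) = -272*(sqrt(249) + 85) = -272*(85 + sqrt(249)) = -23120 - 272*sqrt(249)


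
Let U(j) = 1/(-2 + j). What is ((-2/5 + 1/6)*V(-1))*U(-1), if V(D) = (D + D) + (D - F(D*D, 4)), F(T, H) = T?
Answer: -14/45 ≈ -0.31111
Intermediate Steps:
V(D) = -D² + 3*D (V(D) = (D + D) + (D - D*D) = 2*D + (D - D²) = -D² + 3*D)
((-2/5 + 1/6)*V(-1))*U(-1) = ((-2/5 + 1/6)*(-(3 - 1*(-1))))/(-2 - 1) = ((-2*⅕ + 1*(⅙))*(-(3 + 1)))/(-3) = ((-⅖ + ⅙)*(-1*4))*(-⅓) = -7/30*(-4)*(-⅓) = (14/15)*(-⅓) = -14/45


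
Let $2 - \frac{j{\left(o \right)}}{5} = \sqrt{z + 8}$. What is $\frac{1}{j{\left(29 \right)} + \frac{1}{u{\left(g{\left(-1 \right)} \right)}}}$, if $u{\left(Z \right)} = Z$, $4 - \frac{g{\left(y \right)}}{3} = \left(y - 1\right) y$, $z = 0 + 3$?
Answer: $- \frac{366}{6179} - \frac{180 \sqrt{11}}{6179} \approx -0.15585$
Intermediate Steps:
$z = 3$
$g{\left(y \right)} = 12 - 3 y \left(-1 + y\right)$ ($g{\left(y \right)} = 12 - 3 \left(y - 1\right) y = 12 - 3 \left(-1 + y\right) y = 12 - 3 y \left(-1 + y\right)$)
$j{\left(o \right)} = 10 - 5 \sqrt{11}$ ($j{\left(o \right)} = 10 - 5 \sqrt{3 + 8} = 10 - 5 \sqrt{11}$)
$\frac{1}{j{\left(29 \right)} + \frac{1}{u{\left(g{\left(-1 \right)} \right)}}} = \frac{1}{\left(10 - 5 \sqrt{11}\right) + \frac{1}{12 - 3 \left(-1\right)^{2} + 3 \left(-1\right)}} = \frac{1}{\left(10 - 5 \sqrt{11}\right) + \frac{1}{12 - 3 - 3}} = \frac{1}{\left(10 - 5 \sqrt{11}\right) + \frac{1}{6}} = \frac{1}{\frac{61}{6} - 5 \sqrt{11}}$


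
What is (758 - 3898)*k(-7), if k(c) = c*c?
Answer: -153860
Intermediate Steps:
k(c) = c**2
(758 - 3898)*k(-7) = (758 - 3898)*(-7)**2 = -3140*49 = -153860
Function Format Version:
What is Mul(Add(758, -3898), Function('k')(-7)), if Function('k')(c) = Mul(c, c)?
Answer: -153860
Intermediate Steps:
Function('k')(c) = Pow(c, 2)
Mul(Add(758, -3898), Function('k')(-7)) = Mul(Add(758, -3898), Pow(-7, 2)) = Mul(-3140, 49) = -153860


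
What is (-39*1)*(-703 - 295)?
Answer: 38922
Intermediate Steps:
(-39*1)*(-703 - 295) = -39*(-998) = 38922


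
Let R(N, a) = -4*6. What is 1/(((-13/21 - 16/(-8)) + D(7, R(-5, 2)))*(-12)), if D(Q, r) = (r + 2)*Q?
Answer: 7/12820 ≈ 0.00054602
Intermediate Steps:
R(N, a) = -24
D(Q, r) = Q*(2 + r) (D(Q, r) = (2 + r)*Q = Q*(2 + r))
1/(((-13/21 - 16/(-8)) + D(7, R(-5, 2)))*(-12)) = 1/(((-13/21 - 16/(-8)) + 7*(2 - 24))*(-12)) = 1/(((-13*1/21 - 16*(-1/8)) + 7*(-22))*(-12)) = 1/(((-13/21 + 2) - 154)*(-12)) = 1/((29/21 - 154)*(-12)) = 1/(-3205/21*(-12)) = 1/(12820/7) = 7/12820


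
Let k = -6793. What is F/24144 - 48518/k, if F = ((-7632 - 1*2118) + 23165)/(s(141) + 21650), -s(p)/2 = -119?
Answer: 25640101269791/3589855082496 ≈ 7.1424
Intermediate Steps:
s(p) = 238 (s(p) = -2*(-119) = 238)
F = 13415/21888 (F = ((-7632 - 1*2118) + 23165)/(238 + 21650) = ((-7632 - 2118) + 23165)/21888 = (-9750 + 23165)*(1/21888) = 13415*(1/21888) = 13415/21888 ≈ 0.61289)
F/24144 - 48518/k = (13415/21888)/24144 - 48518/(-6793) = (13415/21888)*(1/24144) - 48518*(-1/6793) = 13415/528463872 + 48518/6793 = 25640101269791/3589855082496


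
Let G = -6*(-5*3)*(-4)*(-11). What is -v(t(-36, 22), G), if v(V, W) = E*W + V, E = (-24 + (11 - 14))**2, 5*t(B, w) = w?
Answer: -14434222/5 ≈ -2.8868e+6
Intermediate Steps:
t(B, w) = w/5
E = 729 (E = (-24 - 3)**2 = (-27)**2 = 729)
G = 3960 (G = -(-90)*(-4)*(-11) = -6*60*(-11) = -360*(-11) = 3960)
v(V, W) = V + 729*W (v(V, W) = 729*W + V = V + 729*W)
-v(t(-36, 22), G) = -((1/5)*22 + 729*3960) = -(22/5 + 2886840) = -1*14434222/5 = -14434222/5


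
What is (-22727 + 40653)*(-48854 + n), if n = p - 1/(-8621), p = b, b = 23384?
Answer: -3936134953694/8621 ≈ -4.5657e+8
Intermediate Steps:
p = 23384
n = 201593465/8621 (n = 23384 - 1/(-8621) = 23384 - 1*(-1/8621) = 23384 + 1/8621 = 201593465/8621 ≈ 23384.)
(-22727 + 40653)*(-48854 + n) = (-22727 + 40653)*(-48854 + 201593465/8621) = 17926*(-219576869/8621) = -3936134953694/8621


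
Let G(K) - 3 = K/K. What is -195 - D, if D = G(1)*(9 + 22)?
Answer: -319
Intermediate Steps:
G(K) = 4 (G(K) = 3 + K/K = 3 + 1 = 4)
D = 124 (D = 4*(9 + 22) = 4*31 = 124)
-195 - D = -195 - 1*124 = -195 - 124 = -319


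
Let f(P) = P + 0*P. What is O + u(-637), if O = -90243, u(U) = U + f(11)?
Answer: -90869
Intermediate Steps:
f(P) = P (f(P) = P + 0 = P)
u(U) = 11 + U (u(U) = U + 11 = 11 + U)
O + u(-637) = -90243 + (11 - 637) = -90243 - 626 = -90869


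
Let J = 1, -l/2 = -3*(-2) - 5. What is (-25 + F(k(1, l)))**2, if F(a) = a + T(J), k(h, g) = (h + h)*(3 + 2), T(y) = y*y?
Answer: 196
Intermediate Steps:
l = -2 (l = -2*(-3*(-2) - 5) = -2*(6 - 5) = -2*1 = -2)
T(y) = y**2
k(h, g) = 10*h (k(h, g) = (2*h)*5 = 10*h)
F(a) = 1 + a (F(a) = a + 1**2 = a + 1 = 1 + a)
(-25 + F(k(1, l)))**2 = (-25 + (1 + 10*1))**2 = (-25 + (1 + 10))**2 = (-25 + 11)**2 = (-14)**2 = 196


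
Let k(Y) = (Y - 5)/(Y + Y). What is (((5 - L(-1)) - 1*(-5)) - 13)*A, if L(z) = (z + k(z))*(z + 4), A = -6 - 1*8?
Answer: 126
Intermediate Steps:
A = -14 (A = -6 - 8 = -14)
k(Y) = (-5 + Y)/(2*Y) (k(Y) = (-5 + Y)/((2*Y)) = (-5 + Y)*(1/(2*Y)) = (-5 + Y)/(2*Y))
L(z) = (4 + z)*(z + (-5 + z)/(2*z)) (L(z) = (z + (-5 + z)/(2*z))*(z + 4) = (z + (-5 + z)/(2*z))*(4 + z) = (4 + z)*(z + (-5 + z)/(2*z)))
(((5 - L(-1)) - 1*(-5)) - 13)*A = (((5 - (-½ + (-1)² - 10/(-1) + (9/2)*(-1))) - 1*(-5)) - 13)*(-14) = (((5 - (-½ + 1 - 10*(-1) - 9/2)) + 5) - 13)*(-14) = (((5 - (-½ + 1 + 10 - 9/2)) + 5) - 13)*(-14) = (((5 - 1*6) + 5) - 13)*(-14) = (((5 - 6) + 5) - 13)*(-14) = ((-1 + 5) - 13)*(-14) = (4 - 13)*(-14) = -9*(-14) = 126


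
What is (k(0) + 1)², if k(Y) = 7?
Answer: 64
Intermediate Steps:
(k(0) + 1)² = (7 + 1)² = 8² = 64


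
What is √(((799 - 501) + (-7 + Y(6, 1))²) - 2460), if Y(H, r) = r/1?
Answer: I*√2126 ≈ 46.109*I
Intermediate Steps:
Y(H, r) = r (Y(H, r) = r*1 = r)
√(((799 - 501) + (-7 + Y(6, 1))²) - 2460) = √(((799 - 501) + (-7 + 1)²) - 2460) = √((298 + (-6)²) - 2460) = √((298 + 36) - 2460) = √(334 - 2460) = √(-2126) = I*√2126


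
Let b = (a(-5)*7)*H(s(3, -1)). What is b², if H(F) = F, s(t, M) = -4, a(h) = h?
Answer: 19600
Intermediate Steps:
b = 140 (b = -5*7*(-4) = -35*(-4) = 140)
b² = 140² = 19600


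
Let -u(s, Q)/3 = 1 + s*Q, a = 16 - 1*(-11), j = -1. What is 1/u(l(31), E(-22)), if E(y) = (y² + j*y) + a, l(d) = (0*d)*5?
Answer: -⅓ ≈ -0.33333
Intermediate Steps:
a = 27 (a = 16 + 11 = 27)
l(d) = 0 (l(d) = 0*5 = 0)
E(y) = 27 + y² - y (E(y) = (y² - y) + 27 = 27 + y² - y)
u(s, Q) = -3 - 3*Q*s (u(s, Q) = -3*(1 + s*Q) = -3*(1 + Q*s) = -3 - 3*Q*s)
1/u(l(31), E(-22)) = 1/(-3 - 3*(27 + (-22)² - 1*(-22))*0) = 1/(-3 - 3*(27 + 484 + 22)*0) = 1/(-3 - 3*533*0) = 1/(-3 + 0) = 1/(-3) = -⅓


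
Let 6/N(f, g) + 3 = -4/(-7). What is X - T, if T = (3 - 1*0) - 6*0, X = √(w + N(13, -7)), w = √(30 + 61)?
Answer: -3 + √(-714 + 289*√91)/17 ≈ -0.34128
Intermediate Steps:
w = √91 ≈ 9.5394
N(f, g) = -42/17 (N(f, g) = 6/(-3 - 4/(-7)) = 6/(-3 - 4*(-⅐)) = 6/(-3 + 4/7) = 6/(-17/7) = 6*(-7/17) = -42/17)
X = √(-42/17 + √91) (X = √(√91 - 42/17) = √(-42/17 + √91) ≈ 2.6587)
T = 3 (T = (3 + 0) + 0 = 3 + 0 = 3)
X - T = √(-714 + 289*√91)/17 - 1*3 = √(-714 + 289*√91)/17 - 3 = -3 + √(-714 + 289*√91)/17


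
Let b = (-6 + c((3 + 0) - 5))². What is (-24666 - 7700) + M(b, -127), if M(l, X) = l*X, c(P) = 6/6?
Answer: -35541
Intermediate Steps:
c(P) = 1 (c(P) = 6*(⅙) = 1)
b = 25 (b = (-6 + 1)² = (-5)² = 25)
M(l, X) = X*l
(-24666 - 7700) + M(b, -127) = (-24666 - 7700) - 127*25 = -32366 - 3175 = -35541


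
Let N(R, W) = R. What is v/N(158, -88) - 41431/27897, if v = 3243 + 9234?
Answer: 341524771/4407726 ≈ 77.483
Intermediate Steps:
v = 12477
v/N(158, -88) - 41431/27897 = 12477/158 - 41431/27897 = 341524771/4407726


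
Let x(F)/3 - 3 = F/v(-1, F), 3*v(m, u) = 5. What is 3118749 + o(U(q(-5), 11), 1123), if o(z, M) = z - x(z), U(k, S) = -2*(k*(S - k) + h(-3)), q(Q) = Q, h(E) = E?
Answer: 15593036/5 ≈ 3.1186e+6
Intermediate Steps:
v(m, u) = 5/3 (v(m, u) = (⅓)*5 = 5/3)
U(k, S) = 6 - 2*k*(S - k) (U(k, S) = -2*(k*(S - k) - 3) = -2*(-3 + k*(S - k)) = 6 - 2*k*(S - k))
x(F) = 9 + 9*F/5 (x(F) = 9 + 3*(F/(5/3)) = 9 + 3*(F*(⅗)) = 9 + 3*(3*F/5) = 9 + 9*F/5)
o(z, M) = -9 - 4*z/5 (o(z, M) = z - (9 + 9*z/5) = z + (-9 - 9*z/5) = -9 - 4*z/5)
3118749 + o(U(q(-5), 11), 1123) = 3118749 + (-9 - 4*(6 + 2*(-5)² - 2*11*(-5))/5) = 3118749 + (-9 - 4*(6 + 2*25 + 110)/5) = 3118749 + (-9 - 4*(6 + 50 + 110)/5) = 3118749 + (-9 - ⅘*166) = 3118749 + (-9 - 664/5) = 3118749 - 709/5 = 15593036/5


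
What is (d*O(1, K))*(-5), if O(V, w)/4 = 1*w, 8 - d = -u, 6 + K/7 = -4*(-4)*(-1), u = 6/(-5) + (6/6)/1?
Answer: 24024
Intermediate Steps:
u = -⅕ (u = 6*(-⅕) + (6*(⅙))*1 = -6/5 + 1*1 = -6/5 + 1 = -⅕ ≈ -0.20000)
K = -154 (K = -42 + 7*(-4*(-4)*(-1)) = -42 + 7*(16*(-1)) = -42 + 7*(-16) = -42 - 112 = -154)
d = 39/5 (d = 8 - (-1)*(-1)/5 = 8 - 1*⅕ = 8 - ⅕ = 39/5 ≈ 7.8000)
O(V, w) = 4*w (O(V, w) = 4*(1*w) = 4*w)
(d*O(1, K))*(-5) = (39*(4*(-154))/5)*(-5) = ((39/5)*(-616))*(-5) = -24024/5*(-5) = 24024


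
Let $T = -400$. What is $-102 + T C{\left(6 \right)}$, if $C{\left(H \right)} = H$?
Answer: $-2502$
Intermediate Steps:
$-102 + T C{\left(6 \right)} = -102 - 2400 = -2502$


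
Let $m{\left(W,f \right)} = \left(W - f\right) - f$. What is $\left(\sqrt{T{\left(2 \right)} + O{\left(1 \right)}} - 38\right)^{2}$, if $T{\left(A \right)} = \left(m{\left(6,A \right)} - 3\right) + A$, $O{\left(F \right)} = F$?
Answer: $\left(38 - \sqrt{2}\right)^{2} \approx 1338.5$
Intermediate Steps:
$m{\left(W,f \right)} = W - 2 f$
$T{\left(A \right)} = 3 - A$ ($T{\left(A \right)} = \left(\left(6 - 2 A\right) - 3\right) + A = \left(3 - 2 A\right) + A = 3 - A$)
$\left(\sqrt{T{\left(2 \right)} + O{\left(1 \right)}} - 38\right)^{2} = \left(\sqrt{\left(3 - 2\right) + 1} - 38\right)^{2} = \left(\sqrt{1 + 1} - 38\right)^{2} = \left(\sqrt{2} - 38\right)^{2} = \left(-38 + \sqrt{2}\right)^{2}$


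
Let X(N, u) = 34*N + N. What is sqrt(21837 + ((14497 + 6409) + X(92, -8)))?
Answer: 3*sqrt(5107) ≈ 214.39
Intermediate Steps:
X(N, u) = 35*N
sqrt(21837 + ((14497 + 6409) + X(92, -8))) = sqrt(21837 + ((14497 + 6409) + 35*92)) = sqrt(21837 + (20906 + 3220)) = sqrt(21837 + 24126) = sqrt(45963) = 3*sqrt(5107)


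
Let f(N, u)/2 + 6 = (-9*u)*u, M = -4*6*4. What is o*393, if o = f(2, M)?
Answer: -65198700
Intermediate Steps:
M = -96 (M = -24*4 = -96)
f(N, u) = -12 - 18*u² (f(N, u) = -12 + 2*((-9*u)*u) = -12 + 2*(-9*u²) = -12 - 18*u²)
o = -165900 (o = -12 - 18*(-96)² = -12 - 18*9216 = -12 - 165888 = -165900)
o*393 = -165900*393 = -65198700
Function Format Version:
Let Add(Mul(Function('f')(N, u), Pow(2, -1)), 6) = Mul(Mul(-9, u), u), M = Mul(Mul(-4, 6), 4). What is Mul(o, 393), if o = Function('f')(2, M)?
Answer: -65198700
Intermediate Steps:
M = -96 (M = Mul(-24, 4) = -96)
Function('f')(N, u) = Add(-12, Mul(-18, Pow(u, 2))) (Function('f')(N, u) = Add(-12, Mul(2, Mul(Mul(-9, u), u))) = Add(-12, Mul(2, Mul(-9, Pow(u, 2)))) = Add(-12, Mul(-18, Pow(u, 2))))
o = -165900 (o = Add(-12, Mul(-18, Pow(-96, 2))) = Add(-12, Mul(-18, 9216)) = Add(-12, -165888) = -165900)
Mul(o, 393) = Mul(-165900, 393) = -65198700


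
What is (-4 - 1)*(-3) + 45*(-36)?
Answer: -1605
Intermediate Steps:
(-4 - 1)*(-3) + 45*(-36) = -5*(-3) - 1620 = 15 - 1620 = -1605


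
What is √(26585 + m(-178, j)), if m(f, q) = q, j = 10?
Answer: 3*√2955 ≈ 163.08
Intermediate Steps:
√(26585 + m(-178, j)) = √(26585 + 10) = √26595 = 3*√2955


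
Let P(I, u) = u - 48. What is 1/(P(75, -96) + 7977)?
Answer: 1/7833 ≈ 0.00012767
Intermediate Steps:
P(I, u) = -48 + u
1/(P(75, -96) + 7977) = 1/((-48 - 96) + 7977) = 1/(-144 + 7977) = 1/7833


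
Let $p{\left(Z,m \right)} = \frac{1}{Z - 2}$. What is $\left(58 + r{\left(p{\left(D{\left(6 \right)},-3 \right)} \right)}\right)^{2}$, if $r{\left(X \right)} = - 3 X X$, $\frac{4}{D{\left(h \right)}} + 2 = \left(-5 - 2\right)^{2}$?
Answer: $\frac{23836580881}{7290000} \approx 3269.8$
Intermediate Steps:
$D{\left(h \right)} = \frac{4}{47}$ ($D{\left(h \right)} = \frac{4}{-2 + \left(-5 - 2\right)^{2}} = \frac{4}{-2 + \left(-7\right)^{2}} = \frac{4}{-2 + 49} = \frac{4}{47}$)
$p{\left(Z,m \right)} = \frac{1}{-2 + Z}$
$r{\left(X \right)} = - 3 X^{2}$
$\left(58 + r{\left(p{\left(D{\left(6 \right)},-3 \right)} \right)}\right)^{2} = \left(58 - 3 \left(\frac{1}{-2 + \frac{4}{47}}\right)^{2}\right)^{2} = \left(58 - 3 \left(\frac{1}{- \frac{90}{47}}\right)^{2}\right)^{2} = \left(58 - 3 \left(- \frac{47}{90}\right)^{2}\right)^{2} = \left(58 - \frac{2209}{2700}\right)^{2} = \left(\frac{154391}{2700}\right)^{2} = \frac{23836580881}{7290000}$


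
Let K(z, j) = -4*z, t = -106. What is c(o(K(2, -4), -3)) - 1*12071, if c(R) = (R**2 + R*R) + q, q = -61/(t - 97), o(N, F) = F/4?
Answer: -19600989/1624 ≈ -12070.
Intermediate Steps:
o(N, F) = F/4 (o(N, F) = F*(1/4) = F/4)
q = 61/203 (q = -61/(-106 - 97) = -61/(-203) = -61*(-1/203) = 61/203 ≈ 0.30049)
c(R) = 61/203 + 2*R**2 (c(R) = (R**2 + R*R) + 61/203 = (R**2 + R**2) + 61/203 = 2*R**2 + 61/203 = 61/203 + 2*R**2)
c(o(K(2, -4), -3)) - 1*12071 = (61/203 + 2*((1/4)*(-3))**2) - 1*12071 = (61/203 + 2*(-3/4)**2) - 12071 = (61/203 + 2*(9/16)) - 12071 = (61/203 + 9/8) - 12071 = 2315/1624 - 12071 = -19600989/1624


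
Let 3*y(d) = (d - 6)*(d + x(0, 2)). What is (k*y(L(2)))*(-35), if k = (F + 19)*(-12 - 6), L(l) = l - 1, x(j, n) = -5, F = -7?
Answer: 50400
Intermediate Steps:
L(l) = -1 + l
k = -216 (k = (-7 + 19)*(-12 - 6) = 12*(-18) = -216)
y(d) = (-6 + d)*(-5 + d)/3 (y(d) = ((d - 6)*(d - 5))/3 = ((-6 + d)*(-5 + d))/3 = (-6 + d)*(-5 + d)/3)
(k*y(L(2)))*(-35) = -216*(10 - 11*(-1 + 2)/3 + (-1 + 2)²/3)*(-35) = -216*(10 - 11/3*1 + (⅓)*1²)*(-35) = -216*(10 - 11/3 + (⅓)*1)*(-35) = -216*(10 - 11/3 + ⅓)*(-35) = -216*20/3*(-35) = -1440*(-35) = 50400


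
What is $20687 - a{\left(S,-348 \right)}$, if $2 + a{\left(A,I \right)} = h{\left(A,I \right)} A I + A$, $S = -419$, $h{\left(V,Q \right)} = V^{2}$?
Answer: $-25598879424$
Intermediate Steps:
$a{\left(A,I \right)} = -2 + A + I A^{3}$ ($a{\left(A,I \right)} = -2 + \left(A^{2} A I + A\right) = -2 + \left(A^{3} I + A\right) = -2 + \left(I A^{3} + A\right) = -2 + \left(A + I A^{3}\right) = -2 + A + I A^{3}$)
$20687 - a{\left(S,-348 \right)} = 20687 - \left(-2 - 419 - 348 \left(-419\right)^{3}\right) = 20687 - \left(-2 - 419 - -25598900532\right) = 20687 - \left(-2 - 419 + 25598900532\right) = 20687 - 25598900111 = -25598879424$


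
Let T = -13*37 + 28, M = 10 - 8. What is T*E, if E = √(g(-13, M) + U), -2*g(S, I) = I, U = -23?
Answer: -906*I*√6 ≈ -2219.2*I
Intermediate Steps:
M = 2
g(S, I) = -I/2
T = -453 (T = -481 + 28 = -453)
E = 2*I*√6 (E = √(-½*2 - 23) = √(-1 - 23) = √(-24) = 2*I*√6 ≈ 4.899*I)
T*E = -906*I*√6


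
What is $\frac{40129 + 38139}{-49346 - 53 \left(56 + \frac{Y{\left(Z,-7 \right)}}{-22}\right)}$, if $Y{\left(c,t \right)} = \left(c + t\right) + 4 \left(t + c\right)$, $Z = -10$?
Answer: $- \frac{1721896}{1155413} \approx -1.4903$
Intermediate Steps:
$Y{\left(c,t \right)} = 5 c + 5 t$ ($Y{\left(c,t \right)} = \left(c + t\right) + 4 \left(c + t\right) = \left(c + t\right) + \left(4 c + 4 t\right) = 5 c + 5 t$)
$\frac{40129 + 38139}{-49346 - 53 \left(56 + \frac{Y{\left(Z,-7 \right)}}{-22}\right)} = \frac{40129 + 38139}{-49346 - 53 \left(56 + \frac{5 \left(-10\right) + 5 \left(-7\right)}{-22}\right)} = \frac{78268}{-49346 - 53 \left(56 + \left(-50 - 35\right) \left(- \frac{1}{22}\right)\right)} = \frac{78268}{-49346 - 53 \left(56 - - \frac{85}{22}\right)} = \frac{78268}{-49346 - 53 \left(56 + \frac{85}{22}\right)} = \frac{78268}{-49346 - \frac{69801}{22}} = \frac{78268}{- \frac{1155413}{22}} = 78268 \left(- \frac{22}{1155413}\right) = - \frac{1721896}{1155413}$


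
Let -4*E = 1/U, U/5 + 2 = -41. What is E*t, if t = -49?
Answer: -49/860 ≈ -0.056977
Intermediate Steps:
U = -215 (U = -10 + 5*(-41) = -10 - 205 = -215)
E = 1/860 (E = -1/4/(-215) = -1/4*(-1/215) = 1/860 ≈ 0.0011628)
E*t = (1/860)*(-49) = -49/860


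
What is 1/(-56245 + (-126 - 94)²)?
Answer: -1/7845 ≈ -0.00012747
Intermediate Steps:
1/(-56245 + (-126 - 94)²) = 1/(-56245 + (-220)²) = 1/(-56245 + 48400) = 1/(-7845) = -1/7845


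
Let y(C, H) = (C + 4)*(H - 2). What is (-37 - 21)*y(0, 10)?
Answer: -1856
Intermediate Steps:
y(C, H) = (-2 + H)*(4 + C) (y(C, H) = (4 + C)*(-2 + H) = (-2 + H)*(4 + C))
(-37 - 21)*y(0, 10) = (-37 - 21)*(-8 - 2*0 + 4*10 + 0*10) = -58*(-8 + 0 + 40 + 0) = -58*32 = -1856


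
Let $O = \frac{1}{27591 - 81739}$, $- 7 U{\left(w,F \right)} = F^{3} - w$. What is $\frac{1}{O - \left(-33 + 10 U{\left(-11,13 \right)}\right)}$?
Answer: $\frac{379036}{1208096021} \approx 0.00031375$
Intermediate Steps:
$U{\left(w,F \right)} = - \frac{F^{3}}{7} + \frac{w}{7}$ ($U{\left(w,F \right)} = - \frac{F^{3} - w}{7} = - \frac{F^{3}}{7} + \frac{w}{7}$)
$O = - \frac{1}{54148}$ ($O = \frac{1}{-54148} = - \frac{1}{54148} \approx -1.8468 \cdot 10^{-5}$)
$\frac{1}{O - \left(-33 + 10 U{\left(-11,13 \right)}\right)} = \frac{1}{- \frac{1}{54148} - \left(-33 + 10 \left(- \frac{13^{3}}{7} + \frac{1}{7} \left(-11\right)\right)\right)} = \frac{1}{- \frac{1}{54148} - \left(-33 + 10 \left(\left(- \frac{1}{7}\right) 2197 - \frac{11}{7}\right)\right)} = \frac{1}{- \frac{1}{54148} - \left(-33 + 10 \left(- \frac{2197}{7} - \frac{11}{7}\right)\right)} = \frac{1}{- \frac{1}{54148} + \left(33 - - \frac{22080}{7}\right)} = \frac{1}{- \frac{1}{54148} + \left(33 + \frac{22080}{7}\right)} = \frac{1}{- \frac{1}{54148} + \frac{22311}{7}} = \frac{1}{\frac{1208096021}{379036}} = \frac{379036}{1208096021}$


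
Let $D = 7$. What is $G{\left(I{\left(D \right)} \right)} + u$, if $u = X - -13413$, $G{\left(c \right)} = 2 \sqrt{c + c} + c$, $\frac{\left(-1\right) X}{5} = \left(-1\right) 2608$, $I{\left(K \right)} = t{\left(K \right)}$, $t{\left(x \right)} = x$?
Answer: $26460 + 2 \sqrt{14} \approx 26467.0$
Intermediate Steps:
$I{\left(K \right)} = K$
$X = 13040$ ($X = - 5 \left(\left(-1\right) 2608\right) = \left(-5\right) \left(-2608\right) = 13040$)
$G{\left(c \right)} = c + 2 \sqrt{2} \sqrt{c}$ ($G{\left(c \right)} = 2 \sqrt{2 c} + c = 2 \sqrt{2} \sqrt{c} + c = c + 2 \sqrt{2} \sqrt{c}$)
$u = 26453$ ($u = 13040 - -13413 = 13040 + 13413 = 26453$)
$G{\left(I{\left(D \right)} \right)} + u = \left(7 + 2 \sqrt{2} \sqrt{7}\right) + 26453 = \left(7 + 2 \sqrt{14}\right) + 26453 = 26460 + 2 \sqrt{14}$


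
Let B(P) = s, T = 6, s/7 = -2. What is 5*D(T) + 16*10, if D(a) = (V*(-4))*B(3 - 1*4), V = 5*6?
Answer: 8560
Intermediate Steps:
s = -14 (s = 7*(-2) = -14)
V = 30
B(P) = -14
D(a) = 1680 (D(a) = (30*(-4))*(-14) = -120*(-14) = 1680)
5*D(T) + 16*10 = 5*1680 + 16*10 = 8400 + 160 = 8560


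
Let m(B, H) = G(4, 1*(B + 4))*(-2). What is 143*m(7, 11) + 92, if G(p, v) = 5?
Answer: -1338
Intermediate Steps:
m(B, H) = -10 (m(B, H) = 5*(-2) = -10)
143*m(7, 11) + 92 = 143*(-10) + 92 = -1430 + 92 = -1338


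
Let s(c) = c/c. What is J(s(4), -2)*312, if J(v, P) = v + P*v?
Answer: -312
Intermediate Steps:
s(c) = 1
J(s(4), -2)*312 = (1*(1 - 2))*312 = (1*(-1))*312 = -1*312 = -312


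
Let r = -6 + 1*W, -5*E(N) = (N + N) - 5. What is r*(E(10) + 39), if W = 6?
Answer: 0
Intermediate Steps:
E(N) = 1 - 2*N/5 (E(N) = -((N + N) - 5)/5 = -(2*N - 5)/5 = -(-5 + 2*N)/5 = 1 - 2*N/5)
r = 0 (r = -6 + 1*6 = -6 + 6 = 0)
r*(E(10) + 39) = 0*((1 - 2/5*10) + 39) = 0*((1 - 4) + 39) = 0*(-3 + 39) = 0*36 = 0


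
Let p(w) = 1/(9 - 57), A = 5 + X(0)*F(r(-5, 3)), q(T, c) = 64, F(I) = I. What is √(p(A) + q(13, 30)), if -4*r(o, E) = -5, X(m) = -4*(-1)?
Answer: √9213/12 ≈ 7.9987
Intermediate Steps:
X(m) = 4
r(o, E) = 5/4 (r(o, E) = -¼*(-5) = 5/4)
A = 10 (A = 5 + 4*(5/4) = 5 + 5 = 10)
p(w) = -1/48 (p(w) = 1/(-48) = -1/48)
√(p(A) + q(13, 30)) = √(-1/48 + 64) = √(3071/48) = √9213/12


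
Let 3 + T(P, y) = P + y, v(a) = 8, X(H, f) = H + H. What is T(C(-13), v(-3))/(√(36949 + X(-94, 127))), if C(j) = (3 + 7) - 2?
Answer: 13*√36761/36761 ≈ 0.067803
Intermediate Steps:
X(H, f) = 2*H
C(j) = 8 (C(j) = 10 - 2 = 8)
T(P, y) = -3 + P + y (T(P, y) = -3 + (P + y) = -3 + P + y)
T(C(-13), v(-3))/(√(36949 + X(-94, 127))) = (-3 + 8 + 8)/(√(36949 + 2*(-94))) = 13/(√(36949 - 188)) = 13/(√36761) = 13*(√36761/36761) = 13*√36761/36761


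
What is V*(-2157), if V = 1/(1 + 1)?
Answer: -2157/2 ≈ -1078.5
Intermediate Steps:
V = ½ (V = 1/2 = ½ ≈ 0.50000)
V*(-2157) = (½)*(-2157) = -2157/2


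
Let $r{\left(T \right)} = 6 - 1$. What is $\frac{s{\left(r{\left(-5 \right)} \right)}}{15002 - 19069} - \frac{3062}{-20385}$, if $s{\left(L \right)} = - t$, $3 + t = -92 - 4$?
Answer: $\frac{10435039}{82905795} \approx 0.12587$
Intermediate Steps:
$r{\left(T \right)} = 5$ ($r{\left(T \right)} = 6 - 1 = 5$)
$t = -99$ ($t = -3 - 96 = -99$)
$s{\left(L \right)} = 99$ ($s{\left(L \right)} = \left(-1\right) \left(-99\right) = 99$)
$\frac{s{\left(r{\left(-5 \right)} \right)}}{15002 - 19069} - \frac{3062}{-20385} = \frac{99}{15002 - 19069} - \frac{3062}{-20385} = \frac{99}{15002 - 19069} - - \frac{3062}{20385} = \frac{99}{-4067} + \frac{3062}{20385} = 99 \left(- \frac{1}{4067}\right) + \frac{3062}{20385} = - \frac{99}{4067} + \frac{3062}{20385} = \frac{10435039}{82905795}$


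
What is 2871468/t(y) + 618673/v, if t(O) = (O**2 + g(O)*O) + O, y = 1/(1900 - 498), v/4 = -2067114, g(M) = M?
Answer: 432116323351790755/107489928 ≈ 4.0201e+9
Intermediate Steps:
v = -8268456 (v = 4*(-2067114) = -8268456)
y = 1/1402 ≈ 0.00071327
t(O) = O + 2*O**2 (t(O) = (O**2 + O*O) + O = (O**2 + O**2) + O = 2*O**2 + O = O + 2*O**2)
2871468/t(y) + 618673/v = 2871468/(((1 + 2*(1/1402))/1402)) + 618673/(-8268456) = 2871468/(((1 + 1/701)/1402)) + 618673*(-1/8268456) = 2871468/(((1/1402)*(702/701))) - 618673/8268456 = 2871468/(351/491401) - 618673/8268456 = 2871468*(491401/351) - 618673/8268456 = 156782471852/39 - 618673/8268456 = 432116323351790755/107489928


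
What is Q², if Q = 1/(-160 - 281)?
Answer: 1/194481 ≈ 5.1419e-6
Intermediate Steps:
Q = -1/441 (Q = 1/(-441) = -1/441 ≈ -0.0022676)
Q² = (-1/441)² = 1/194481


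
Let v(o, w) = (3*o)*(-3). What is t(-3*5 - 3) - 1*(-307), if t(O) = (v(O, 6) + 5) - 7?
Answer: 467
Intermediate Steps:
v(o, w) = -9*o
t(O) = -2 - 9*O (t(O) = (-9*O + 5) - 7 = (5 - 9*O) - 7 = -2 - 9*O)
t(-3*5 - 3) - 1*(-307) = (-2 - 9*(-3*5 - 3)) - 1*(-307) = (-2 - 9*(-15 - 3)) + 307 = (-2 - 9*(-18)) + 307 = (-2 + 162) + 307 = 160 + 307 = 467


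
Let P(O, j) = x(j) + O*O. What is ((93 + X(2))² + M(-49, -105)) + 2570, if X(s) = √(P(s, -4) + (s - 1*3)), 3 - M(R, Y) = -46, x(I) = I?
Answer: 11267 + 186*I ≈ 11267.0 + 186.0*I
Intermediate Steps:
M(R, Y) = 49 (M(R, Y) = 3 - 1*(-46) = 3 + 46 = 49)
P(O, j) = j + O² (P(O, j) = j + O*O = j + O²)
X(s) = √(-7 + s + s²) (X(s) = √((-4 + s²) + (s - 1*3)) = √((-4 + s²) + (s - 3)) = √((-4 + s²) + (-3 + s)) = √(-7 + s + s²))
((93 + X(2))² + M(-49, -105)) + 2570 = ((93 + √(-7 + 2 + 2²))² + 49) + 2570 = ((93 + √(-7 + 2 + 4))² + 49) + 2570 = ((93 + √(-1))² + 49) + 2570 = ((93 + I)² + 49) + 2570 = (49 + (93 + I)²) + 2570 = 2619 + (93 + I)²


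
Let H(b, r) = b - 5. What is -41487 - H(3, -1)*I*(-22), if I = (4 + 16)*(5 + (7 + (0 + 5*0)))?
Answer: -52047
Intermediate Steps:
H(b, r) = -5 + b
I = 240 (I = 20*(5 + (7 + (0 + 0))) = 20*(5 + (7 + 0)) = 20*(5 + 7) = 20*12 = 240)
-41487 - H(3, -1)*I*(-22) = -41487 - (-5 + 3)*240*(-22) = -41487 - (-2*240)*(-22) = -41487 - (-480)*(-22) = -41487 - 1*10560 = -41487 - 10560 = -52047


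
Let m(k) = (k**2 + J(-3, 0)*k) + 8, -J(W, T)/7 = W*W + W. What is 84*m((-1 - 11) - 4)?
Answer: 78624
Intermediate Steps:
J(W, T) = -7*W - 7*W**2 (J(W, T) = -7*(W*W + W) = -7*(W**2 + W) = -7*(W + W**2) = -7*W - 7*W**2)
m(k) = 8 + k**2 - 42*k (m(k) = (k**2 + (-7*(-3)*(1 - 3))*k) + 8 = (k**2 + (-7*(-3)*(-2))*k) + 8 = (k**2 - 42*k) + 8 = 8 + k**2 - 42*k)
84*m((-1 - 11) - 4) = 84*(8 + ((-1 - 11) - 4)**2 - 42*((-1 - 11) - 4)) = 84*(8 + (-12 - 4)**2 - 42*(-12 - 4)) = 84*(8 + (-16)**2 - 42*(-16)) = 84*(8 + 256 + 672) = 84*936 = 78624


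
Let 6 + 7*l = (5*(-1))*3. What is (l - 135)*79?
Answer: -10902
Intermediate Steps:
l = -3 (l = -6/7 + ((5*(-1))*3)/7 = -6/7 + (-5*3)/7 = -6/7 + (1/7)*(-15) = -6/7 - 15/7 = -3)
(l - 135)*79 = (-3 - 135)*79 = -138*79 = -10902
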